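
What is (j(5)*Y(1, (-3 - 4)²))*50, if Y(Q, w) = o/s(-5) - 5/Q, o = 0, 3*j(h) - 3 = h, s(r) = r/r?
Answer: -2000/3 ≈ -666.67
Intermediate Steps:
s(r) = 1
j(h) = 1 + h/3
Y(Q, w) = -5/Q (Y(Q, w) = 0/1 - 5/Q = 0*1 - 5/Q = 0 - 5/Q = -5/Q)
(j(5)*Y(1, (-3 - 4)²))*50 = ((1 + (⅓)*5)*(-5/1))*50 = ((1 + 5/3)*(-5*1))*50 = ((8/3)*(-5))*50 = -40/3*50 = -2000/3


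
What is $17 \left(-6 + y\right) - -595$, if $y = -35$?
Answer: $-102$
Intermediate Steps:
$17 \left(-6 + y\right) - -595 = 17 \left(-6 - 35\right) - -595 = 17 \left(-41\right) + 595 = -697 + 595 = -102$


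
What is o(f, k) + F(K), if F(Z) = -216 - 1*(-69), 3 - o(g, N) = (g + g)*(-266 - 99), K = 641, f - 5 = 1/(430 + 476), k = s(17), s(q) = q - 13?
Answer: 1588583/453 ≈ 3506.8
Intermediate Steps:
s(q) = -13 + q
k = 4 (k = -13 + 17 = 4)
f = 4531/906 (f = 5 + 1/(430 + 476) = 5 + 1/906 = 4531/906 ≈ 5.0011)
o(g, N) = 3 + 730*g (o(g, N) = 3 - (g + g)*(-266 - 99) = 3 - 2*g*(-365) = 3 - (-730)*g = 3 + 730*g)
F(Z) = -147 (F(Z) = -216 + 69 = -147)
o(f, k) + F(K) = (3 + 730*(4531/906)) - 147 = (3 + 1653815/453) - 147 = 1655174/453 - 147 = 1588583/453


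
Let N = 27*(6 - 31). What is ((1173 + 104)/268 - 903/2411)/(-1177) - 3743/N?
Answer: 2844697252603/513348432300 ≈ 5.5415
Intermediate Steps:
N = -675 (N = 27*(-25) = -675)
((1173 + 104)/268 - 903/2411)/(-1177) - 3743/N = ((1173 + 104)/268 - 903/2411)/(-1177) - 3743/(-675) = (1277*(1/268) - 903*1/2411)*(-1/1177) - 3743*(-1/675) = (1277/268 - 903/2411)*(-1/1177) + 3743/675 = (2836843/646148)*(-1/1177) + 3743/675 = -2836843/760516196 + 3743/675 = 2844697252603/513348432300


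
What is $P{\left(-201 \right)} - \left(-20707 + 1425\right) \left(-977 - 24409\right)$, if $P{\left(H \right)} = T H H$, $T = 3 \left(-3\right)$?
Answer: $-489856461$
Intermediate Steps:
$T = -9$
$P{\left(H \right)} = - 9 H^{2}$ ($P{\left(H \right)} = - 9 H H = - 9 H^{2}$)
$P{\left(-201 \right)} - \left(-20707 + 1425\right) \left(-977 - 24409\right) = - 9 \left(-201\right)^{2} - \left(-20707 + 1425\right) \left(-977 - 24409\right) = \left(-9\right) 40401 - \left(-19282\right) \left(-25386\right) = -363609 - 489492852 = -489856461$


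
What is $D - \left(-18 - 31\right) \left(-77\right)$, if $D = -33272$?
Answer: $-37045$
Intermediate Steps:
$D - \left(-18 - 31\right) \left(-77\right) = -33272 - \left(-18 - 31\right) \left(-77\right) = -33272 - \left(-49\right) \left(-77\right) = -33272 - 3773 = -37045$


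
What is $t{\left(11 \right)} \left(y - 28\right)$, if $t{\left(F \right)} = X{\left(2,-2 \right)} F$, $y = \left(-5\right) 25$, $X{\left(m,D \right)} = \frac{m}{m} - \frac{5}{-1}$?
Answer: $-10098$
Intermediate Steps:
$X{\left(m,D \right)} = 6$ ($X{\left(m,D \right)} = 1 - -5 = 1 + 5 = 6$)
$y = -125$
$t{\left(F \right)} = 6 F$
$t{\left(11 \right)} \left(y - 28\right) = 6 \cdot 11 \left(-125 - 28\right) = 66 \left(-153\right) = -10098$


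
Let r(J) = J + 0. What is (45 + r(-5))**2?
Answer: 1600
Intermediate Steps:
r(J) = J
(45 + r(-5))**2 = (45 - 5)**2 = 40**2 = 1600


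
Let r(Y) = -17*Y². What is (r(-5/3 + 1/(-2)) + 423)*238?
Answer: 1470245/18 ≈ 81680.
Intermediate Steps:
(r(-5/3 + 1/(-2)) + 423)*238 = (-17*(-5/3 + 1/(-2))² + 423)*238 = (-17*(-5*⅓ + 1*(-½))² + 423)*238 = (-17*(-5/3 - ½)² + 423)*238 = (-17*(-13/6)² + 423)*238 = (-17*169/36 + 423)*238 = (-2873/36 + 423)*238 = (12355/36)*238 = 1470245/18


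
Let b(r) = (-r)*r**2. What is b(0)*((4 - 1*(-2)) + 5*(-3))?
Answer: 0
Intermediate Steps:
b(r) = -r**3
b(0)*((4 - 1*(-2)) + 5*(-3)) = (-1*0**3)*((4 - 1*(-2)) + 5*(-3)) = (-1*0)*((4 + 2) - 15) = 0*(6 - 15) = 0*(-9) = 0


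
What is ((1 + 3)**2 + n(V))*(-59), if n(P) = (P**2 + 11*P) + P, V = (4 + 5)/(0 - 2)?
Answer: 4189/4 ≈ 1047.3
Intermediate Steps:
V = -9/2 (V = 9/(-2) = 9*(-1/2) = -9/2 ≈ -4.5000)
n(P) = P**2 + 12*P
((1 + 3)**2 + n(V))*(-59) = ((1 + 3)**2 - 9*(12 - 9/2)/2)*(-59) = (4**2 - 9/2*15/2)*(-59) = (16 - 135/4)*(-59) = -71/4*(-59) = 4189/4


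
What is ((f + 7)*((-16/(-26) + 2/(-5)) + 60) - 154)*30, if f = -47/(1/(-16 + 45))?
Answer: -31904364/13 ≈ -2.4542e+6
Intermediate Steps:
f = -1363 (f = -47/(1/29) = -47/1/29 = -47*29 = -1363)
((f + 7)*((-16/(-26) + 2/(-5)) + 60) - 154)*30 = ((-1363 + 7)*((-16/(-26) + 2/(-5)) + 60) - 154)*30 = (-1356*((-16*(-1/26) + 2*(-⅕)) + 60) - 154)*30 = (-1356*((8/13 - ⅖) + 60) - 154)*30 = (-1356*(14/65 + 60) - 154)*30 = (-1356*3914/65 - 154)*30 = (-5307384/65 - 154)*30 = -5317394/65*30 = -31904364/13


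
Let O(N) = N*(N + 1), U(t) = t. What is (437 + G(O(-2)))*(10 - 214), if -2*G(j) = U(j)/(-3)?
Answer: -89216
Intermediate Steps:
O(N) = N*(1 + N)
G(j) = j/6 (G(j) = -j/(2*(-3)) = -j*(-1)/(2*3) = -(-1)*j/6 = j/6)
(437 + G(O(-2)))*(10 - 214) = (437 + (-2*(1 - 2))/6)*(10 - 214) = (437 + (-2*(-1))/6)*(-204) = (437 + (1/6)*2)*(-204) = (437 + 1/3)*(-204) = (1312/3)*(-204) = -89216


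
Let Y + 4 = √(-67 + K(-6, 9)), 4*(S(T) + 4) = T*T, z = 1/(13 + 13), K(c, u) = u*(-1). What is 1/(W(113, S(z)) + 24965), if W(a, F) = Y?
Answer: 24961/623051597 - 2*I*√19/623051597 ≈ 4.0062e-5 - 1.3992e-8*I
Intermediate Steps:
K(c, u) = -u
z = 1/26 ≈ 0.038462
S(T) = -4 + T²/4 (S(T) = -4 + (T*T)/4 = -4 + T²/4)
Y = -4 + 2*I*√19 (Y = -4 + √(-67 - 1*9) = -4 + √(-67 - 9) = -4 + √(-76) = -4 + 2*I*√19 ≈ -4.0 + 8.7178*I)
W(a, F) = -4 + 2*I*√19
1/(W(113, S(z)) + 24965) = 1/((-4 + 2*I*√19) + 24965) = 1/(24961 + 2*I*√19)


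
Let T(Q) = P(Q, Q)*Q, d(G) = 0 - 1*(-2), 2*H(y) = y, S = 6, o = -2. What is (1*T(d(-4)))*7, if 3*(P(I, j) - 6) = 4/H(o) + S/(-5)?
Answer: 896/15 ≈ 59.733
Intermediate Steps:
H(y) = y/2
d(G) = 2 (d(G) = 0 + 2 = 2)
P(I, j) = 64/15 (P(I, j) = 6 + (4/(((½)*(-2))) + 6/(-5))/3 = 6 + (4/(-1) + 6*(-⅕))/3 = 6 + (4*(-1) - 6/5)/3 = 6 + (-4 - 6/5)/3 = 6 + (⅓)*(-26/5) = 6 - 26/15 = 64/15)
T(Q) = 64*Q/15
(1*T(d(-4)))*7 = (1*((64/15)*2))*7 = (1*(128/15))*7 = (128/15)*7 = 896/15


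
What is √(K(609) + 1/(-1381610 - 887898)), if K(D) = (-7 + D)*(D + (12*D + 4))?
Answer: √6140163690634828695/1134754 ≈ 2183.7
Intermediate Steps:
K(D) = (-7 + D)*(4 + 13*D) (K(D) = (-7 + D)*(D + (4 + 12*D)) = (-7 + D)*(4 + 13*D))
√(K(609) + 1/(-1381610 - 887898)) = √((-28 - 87*609 + 13*609²) + 1/(-1381610 - 887898)) = √((-28 - 52983 + 13*370881) + 1/(-2269508)) = √((-28 - 52983 + 4821453) - 1/2269508) = √(4768442 - 1/2269508) = √(10822017266535/2269508) = √6140163690634828695/1134754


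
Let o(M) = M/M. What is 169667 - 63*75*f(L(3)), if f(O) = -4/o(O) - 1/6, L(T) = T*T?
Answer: 378709/2 ≈ 1.8935e+5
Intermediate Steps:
o(M) = 1
L(T) = T²
f(O) = -25/6 (f(O) = -4/1 - 1/6 = -4*1 - 1*⅙ = -4 - ⅙ = -25/6)
169667 - 63*75*f(L(3)) = 169667 - 63*75*(-25)/6 = 169667 - 4725*(-25)/6 = 169667 - 1*(-39375/2) = 169667 + 39375/2 = 378709/2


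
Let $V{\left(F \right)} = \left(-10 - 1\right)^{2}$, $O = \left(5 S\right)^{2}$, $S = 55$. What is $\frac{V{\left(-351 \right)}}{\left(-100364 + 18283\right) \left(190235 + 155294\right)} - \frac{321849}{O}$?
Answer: $- \frac{829825204207766}{194984390211875} \approx -4.2559$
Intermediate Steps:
$O = 75625$ ($O = \left(5 \cdot 55\right)^{2} = 275^{2} = 75625$)
$V{\left(F \right)} = 121$ ($V{\left(F \right)} = \left(-11\right)^{2} = 121$)
$\frac{V{\left(-351 \right)}}{\left(-100364 + 18283\right) \left(190235 + 155294\right)} - \frac{321849}{O} = \frac{121}{\left(-100364 + 18283\right) \left(190235 + 155294\right)} - \frac{321849}{75625} = \frac{121}{\left(-82081\right) 345529} - \frac{29259}{6875} = \frac{121}{-28361365849} - \frac{29259}{6875} = 121 \left(- \frac{1}{28361365849}\right) - \frac{29259}{6875} = - \frac{121}{28361365849} - \frac{29259}{6875} = - \frac{829825204207766}{194984390211875}$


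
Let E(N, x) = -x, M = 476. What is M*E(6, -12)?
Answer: 5712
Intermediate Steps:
M*E(6, -12) = 476*(-1*(-12)) = 476*12 = 5712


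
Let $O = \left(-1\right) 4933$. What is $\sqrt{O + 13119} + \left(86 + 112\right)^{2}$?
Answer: $39204 + \sqrt{8186} \approx 39295.0$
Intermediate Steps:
$O = -4933$
$\sqrt{O + 13119} + \left(86 + 112\right)^{2} = \sqrt{-4933 + 13119} + \left(86 + 112\right)^{2} = \sqrt{8186} + 198^{2} = \sqrt{8186} + 39204 = 39204 + \sqrt{8186}$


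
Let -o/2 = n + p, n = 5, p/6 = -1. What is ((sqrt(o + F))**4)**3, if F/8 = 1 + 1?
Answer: 34012224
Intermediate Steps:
p = -6 (p = 6*(-1) = -6)
F = 16 (F = 8*(1 + 1) = 8*2 = 16)
o = 2 (o = -2*(5 - 6) = -2*(-1) = 2)
((sqrt(o + F))**4)**3 = ((sqrt(2 + 16))**4)**3 = ((sqrt(18))**4)**3 = ((3*sqrt(2))**4)**3 = 324**3 = 34012224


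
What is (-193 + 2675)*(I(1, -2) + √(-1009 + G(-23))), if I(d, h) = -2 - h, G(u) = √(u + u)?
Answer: 2482*√(-1009 + I*√46) ≈ 264.97 + 78841.0*I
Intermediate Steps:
G(u) = √2*√u (G(u) = √(2*u) = √2*√u)
(-193 + 2675)*(I(1, -2) + √(-1009 + G(-23))) = (-193 + 2675)*((-2 - 1*(-2)) + √(-1009 + √2*√(-23))) = 2482*((-2 + 2) + √(-1009 + √2*(I*√23))) = 2482*(0 + √(-1009 + I*√46)) = 2482*√(-1009 + I*√46)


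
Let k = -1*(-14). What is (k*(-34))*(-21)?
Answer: 9996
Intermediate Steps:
k = 14
(k*(-34))*(-21) = (14*(-34))*(-21) = -476*(-21) = 9996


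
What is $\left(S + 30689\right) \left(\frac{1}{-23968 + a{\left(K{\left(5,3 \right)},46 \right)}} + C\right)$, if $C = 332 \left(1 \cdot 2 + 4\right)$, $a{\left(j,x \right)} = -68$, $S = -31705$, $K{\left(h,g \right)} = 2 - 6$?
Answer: $- \frac{12161446594}{6009} \approx -2.0239 \cdot 10^{6}$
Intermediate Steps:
$K{\left(h,g \right)} = -4$
$C = 1992$ ($C = 332 \left(2 + 4\right) = 332 \cdot 6 = 1992$)
$\left(S + 30689\right) \left(\frac{1}{-23968 + a{\left(K{\left(5,3 \right)},46 \right)}} + C\right) = \left(-31705 + 30689\right) \left(\frac{1}{-23968 - 68} + 1992\right) = - 1016 \left(\frac{1}{-24036} + 1992\right) = - 1016 \left(- \frac{1}{24036} + 1992\right) = \left(-1016\right) \frac{47879711}{24036} = - \frac{12161446594}{6009}$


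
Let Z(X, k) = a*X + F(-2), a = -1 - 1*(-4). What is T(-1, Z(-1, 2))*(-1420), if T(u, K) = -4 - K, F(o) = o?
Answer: -1420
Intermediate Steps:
a = 3 (a = -1 + 4 = 3)
Z(X, k) = -2 + 3*X (Z(X, k) = 3*X - 2 = -2 + 3*X)
T(-1, Z(-1, 2))*(-1420) = (-4 - (-2 + 3*(-1)))*(-1420) = (-4 - (-2 - 3))*(-1420) = (-4 - 1*(-5))*(-1420) = (-4 + 5)*(-1420) = 1*(-1420) = -1420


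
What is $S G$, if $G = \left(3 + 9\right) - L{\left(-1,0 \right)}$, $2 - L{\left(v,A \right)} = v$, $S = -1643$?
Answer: $-14787$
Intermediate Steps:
$L{\left(v,A \right)} = 2 - v$
$G = 9$ ($G = \left(3 + 9\right) - \left(2 - -1\right) = 12 - \left(2 + 1\right) = 12 - 3 = 9$)
$S G = \left(-1643\right) 9 = -14787$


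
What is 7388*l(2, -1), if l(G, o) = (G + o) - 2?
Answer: -7388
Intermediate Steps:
l(G, o) = -2 + G + o
7388*l(2, -1) = 7388*(-2 + 2 - 1) = 7388*(-1) = -7388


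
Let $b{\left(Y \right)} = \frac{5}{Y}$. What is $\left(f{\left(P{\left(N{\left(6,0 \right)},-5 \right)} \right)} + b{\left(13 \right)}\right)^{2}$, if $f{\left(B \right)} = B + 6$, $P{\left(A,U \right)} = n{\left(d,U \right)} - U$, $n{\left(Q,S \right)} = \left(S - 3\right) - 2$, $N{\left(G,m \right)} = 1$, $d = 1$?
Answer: $\frac{324}{169} \approx 1.9172$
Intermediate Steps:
$n{\left(Q,S \right)} = -5 + S$ ($n{\left(Q,S \right)} = \left(-3 + S\right) - 2 = -5 + S$)
$P{\left(A,U \right)} = -5$ ($P{\left(A,U \right)} = \left(-5 + U\right) - U = -5$)
$f{\left(B \right)} = 6 + B$
$\left(f{\left(P{\left(N{\left(6,0 \right)},-5 \right)} \right)} + b{\left(13 \right)}\right)^{2} = \left(\left(6 - 5\right) + \frac{5}{13}\right)^{2} = \left(1 + 5 \cdot \frac{1}{13}\right)^{2} = \left(1 + \frac{5}{13}\right)^{2} = \left(\frac{18}{13}\right)^{2} = \frac{324}{169}$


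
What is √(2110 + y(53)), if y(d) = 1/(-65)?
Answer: √8914685/65 ≈ 45.935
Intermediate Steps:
y(d) = -1/65
√(2110 + y(53)) = √(2110 - 1/65) = √(137149/65) = √8914685/65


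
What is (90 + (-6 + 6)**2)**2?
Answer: 8100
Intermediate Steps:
(90 + (-6 + 6)**2)**2 = (90 + 0**2)**2 = (90 + 0)**2 = 90**2 = 8100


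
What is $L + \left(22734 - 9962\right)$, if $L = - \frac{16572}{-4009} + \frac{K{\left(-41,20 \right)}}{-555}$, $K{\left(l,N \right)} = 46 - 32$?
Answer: $\frac{28426777474}{2224995} \approx 12776.0$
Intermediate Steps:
$K{\left(l,N \right)} = 14$
$L = \frac{9141334}{2224995}$ ($L = - \frac{16572}{-4009} + \frac{14}{-555} = \left(-16572\right) \left(- \frac{1}{4009}\right) + 14 \left(- \frac{1}{555}\right) = \frac{16572}{4009} - \frac{14}{555} = \frac{9141334}{2224995} \approx 4.1085$)
$L + \left(22734 - 9962\right) = \frac{9141334}{2224995} + \left(22734 - 9962\right) = \frac{9141334}{2224995} + 12772 = \frac{28426777474}{2224995}$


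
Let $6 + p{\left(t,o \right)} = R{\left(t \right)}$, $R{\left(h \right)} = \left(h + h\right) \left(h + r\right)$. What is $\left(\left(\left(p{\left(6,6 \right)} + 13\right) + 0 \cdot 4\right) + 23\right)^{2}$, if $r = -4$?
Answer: $2916$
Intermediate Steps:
$R{\left(h \right)} = 2 h \left(-4 + h\right)$ ($R{\left(h \right)} = \left(h + h\right) \left(h - 4\right) = 2 h \left(-4 + h\right)$)
$p{\left(t,o \right)} = -6 + 2 t \left(-4 + t\right)$
$\left(\left(\left(p{\left(6,6 \right)} + 13\right) + 0 \cdot 4\right) + 23\right)^{2} = \left(\left(\left(\left(-6 + 2 \cdot 6 \left(-4 + 6\right)\right) + 13\right) + 0 \cdot 4\right) + 23\right)^{2} = \left(\left(\left(\left(-6 + 2 \cdot 6 \cdot 2\right) + 13\right) + 0\right) + 23\right)^{2} = \left(\left(\left(\left(-6 + 24\right) + 13\right) + 0\right) + 23\right)^{2} = \left(\left(\left(18 + 13\right) + 0\right) + 23\right)^{2} = \left(\left(31 + 0\right) + 23\right)^{2} = \left(31 + 23\right)^{2} = 54^{2} = 2916$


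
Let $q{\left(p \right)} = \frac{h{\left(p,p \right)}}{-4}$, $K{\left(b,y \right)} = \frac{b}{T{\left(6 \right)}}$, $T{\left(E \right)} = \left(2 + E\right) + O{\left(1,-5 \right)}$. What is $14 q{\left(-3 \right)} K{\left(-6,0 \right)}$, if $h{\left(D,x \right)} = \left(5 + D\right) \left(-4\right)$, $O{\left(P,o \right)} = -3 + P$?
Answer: $-28$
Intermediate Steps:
$T{\left(E \right)} = E$ ($T{\left(E \right)} = \left(2 + E\right) + \left(-3 + 1\right) = \left(2 + E\right) - 2 = E$)
$K{\left(b,y \right)} = \frac{b}{6}$
$h{\left(D,x \right)} = -20 - 4 D$
$q{\left(p \right)} = 5 + p$ ($q{\left(p \right)} = \frac{-20 - 4 p}{-4} = \left(-20 - 4 p\right) \left(- \frac{1}{4}\right) = 5 + p$)
$14 q{\left(-3 \right)} K{\left(-6,0 \right)} = 14 \left(5 - 3\right) \frac{1}{6} \left(-6\right) = 14 \cdot 2 \left(-1\right) = 28 \left(-1\right) = -28$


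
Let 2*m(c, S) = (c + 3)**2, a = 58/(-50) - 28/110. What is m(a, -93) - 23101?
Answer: -1746918077/75625 ≈ -23100.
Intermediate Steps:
a = -389/275 (a = 58*(-1/50) - 28*1/110 = -29/25 - 14/55 = -389/275 ≈ -1.4145)
m(c, S) = (3 + c)**2/2 (m(c, S) = (c + 3)**2/2 = (3 + c)**2/2)
m(a, -93) - 23101 = (3 - 389/275)**2/2 - 23101 = (436/275)**2/2 - 23101 = (1/2)*(190096/75625) - 23101 = 95048/75625 - 23101 = -1746918077/75625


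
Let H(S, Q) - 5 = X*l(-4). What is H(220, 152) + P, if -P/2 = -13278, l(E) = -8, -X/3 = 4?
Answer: 26657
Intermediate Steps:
X = -12 (X = -3*4 = -12)
H(S, Q) = 101 (H(S, Q) = 5 - 12*(-8) = 5 + 96 = 101)
P = 26556 (P = -2*(-13278) = 26556)
H(220, 152) + P = 101 + 26556 = 26657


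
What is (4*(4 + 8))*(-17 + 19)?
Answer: 96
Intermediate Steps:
(4*(4 + 8))*(-17 + 19) = (4*12)*2 = 48*2 = 96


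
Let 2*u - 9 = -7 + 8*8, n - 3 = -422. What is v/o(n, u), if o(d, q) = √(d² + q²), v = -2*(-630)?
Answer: 126*√7066/3533 ≈ 2.9979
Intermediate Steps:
n = -419 (n = 3 - 422 = -419)
v = 1260
u = 33 (u = 9/2 + (-7 + 8*8)/2 = 9/2 + (-7 + 64)/2 = 9/2 + (½)*57 = 9/2 + 57/2 = 33)
v/o(n, u) = 1260/(√((-419)² + 33²)) = 1260/(√(175561 + 1089)) = 1260/(√176650) = 1260/((5*√7066)) = 1260*(√7066/35330) = 126*√7066/3533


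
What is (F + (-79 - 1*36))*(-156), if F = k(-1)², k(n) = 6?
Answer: 12324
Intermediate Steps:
F = 36 (F = 6² = 36)
(F + (-79 - 1*36))*(-156) = (36 + (-79 - 1*36))*(-156) = (36 + (-79 - 36))*(-156) = (36 - 115)*(-156) = -79*(-156) = 12324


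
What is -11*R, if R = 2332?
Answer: -25652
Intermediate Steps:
-11*R = -11*2332 = -25652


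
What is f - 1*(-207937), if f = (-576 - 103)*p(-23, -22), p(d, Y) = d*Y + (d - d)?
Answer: -135637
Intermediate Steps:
p(d, Y) = Y*d (p(d, Y) = Y*d + 0 = Y*d)
f = -343574 (f = (-576 - 103)*(-22*(-23)) = -679*506 = -343574)
f - 1*(-207937) = -343574 - 1*(-207937) = -343574 + 207937 = -135637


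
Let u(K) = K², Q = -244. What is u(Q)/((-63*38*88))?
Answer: -3721/13167 ≈ -0.28260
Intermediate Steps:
u(Q)/((-63*38*88)) = (-244)²/((-63*38*88)) = 59536/((-2394*88)) = 59536/(-210672) = 59536*(-1/210672) = -3721/13167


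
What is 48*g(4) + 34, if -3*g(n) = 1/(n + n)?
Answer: 32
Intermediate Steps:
g(n) = -1/(6*n) (g(n) = -1/(3*(n + n)) = -1/(2*n)/3 = -1/(6*n))
48*g(4) + 34 = 48*(-⅙/4) + 34 = 48*(-⅙*¼) + 34 = 48*(-1/24) + 34 = -2 + 34 = 32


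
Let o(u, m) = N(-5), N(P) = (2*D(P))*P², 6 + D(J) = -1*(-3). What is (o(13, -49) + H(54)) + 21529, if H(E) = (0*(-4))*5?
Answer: 21379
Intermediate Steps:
D(J) = -3 (D(J) = -6 - 1*(-3) = -6 + 3 = -3)
H(E) = 0 (H(E) = 0*5 = 0)
N(P) = -6*P² (N(P) = (2*(-3))*P² = -6*P²)
o(u, m) = -150 (o(u, m) = -6*(-5)² = -6*25 = -150)
(o(13, -49) + H(54)) + 21529 = (-150 + 0) + 21529 = -150 + 21529 = 21379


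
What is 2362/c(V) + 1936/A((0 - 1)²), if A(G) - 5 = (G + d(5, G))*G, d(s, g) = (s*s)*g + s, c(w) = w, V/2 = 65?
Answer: 42089/585 ≈ 71.947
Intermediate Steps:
V = 130 (V = 2*65 = 130)
d(s, g) = s + g*s² (d(s, g) = s²*g + s = g*s² + s = s + g*s²)
A(G) = 5 + G*(5 + 26*G) (A(G) = 5 + (G + 5*(1 + G*5))*G = 5 + (G + 5*(1 + 5*G))*G = 5 + (G + (5 + 25*G))*G = 5 + (5 + 26*G)*G = 5 + G*(5 + 26*G))
2362/c(V) + 1936/A((0 - 1)²) = 2362/130 + 1936/(5 + 5*(0 - 1)² + 26*((0 - 1)²)²) = 2362*(1/130) + 1936/(5 + 5*(-1)² + 26*((-1)²)²) = 1181/65 + 1936/(5 + 5*1 + 26*1²) = 1181/65 + 1936/(5 + 5 + 26*1) = 1181/65 + 1936/(5 + 5 + 26) = 1181/65 + 1936/36 = 1181/65 + 1936*(1/36) = 1181/65 + 484/9 = 42089/585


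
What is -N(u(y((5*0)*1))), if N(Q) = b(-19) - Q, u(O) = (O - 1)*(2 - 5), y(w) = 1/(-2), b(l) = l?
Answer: 47/2 ≈ 23.500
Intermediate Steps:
y(w) = -1/2
u(O) = 3 - 3*O (u(O) = (-1 + O)*(-3) = 3 - 3*O)
N(Q) = -19 - Q
-N(u(y((5*0)*1))) = -(-19 - (3 - 3*(-1/2))) = -(-19 - (3 + 3/2)) = -(-19 - 1*9/2) = -(-19 - 9/2) = -1*(-47/2) = 47/2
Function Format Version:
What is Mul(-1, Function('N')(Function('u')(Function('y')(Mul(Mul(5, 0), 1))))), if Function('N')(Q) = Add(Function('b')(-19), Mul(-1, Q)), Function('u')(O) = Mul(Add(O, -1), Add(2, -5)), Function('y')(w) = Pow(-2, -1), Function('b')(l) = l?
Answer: Rational(47, 2) ≈ 23.500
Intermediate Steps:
Function('y')(w) = Rational(-1, 2)
Function('u')(O) = Add(3, Mul(-3, O)) (Function('u')(O) = Mul(Add(-1, O), -3) = Add(3, Mul(-3, O)))
Function('N')(Q) = Add(-19, Mul(-1, Q))
Mul(-1, Function('N')(Function('u')(Function('y')(Mul(Mul(5, 0), 1))))) = Mul(-1, Add(-19, Mul(-1, Add(3, Mul(-3, Rational(-1, 2)))))) = Mul(-1, Add(-19, Mul(-1, Add(3, Rational(3, 2))))) = Mul(-1, Add(-19, Mul(-1, Rational(9, 2)))) = Mul(-1, Add(-19, Rational(-9, 2))) = Mul(-1, Rational(-47, 2)) = Rational(47, 2)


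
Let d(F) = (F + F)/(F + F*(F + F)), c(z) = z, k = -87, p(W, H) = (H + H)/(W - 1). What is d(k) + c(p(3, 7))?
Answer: 1209/173 ≈ 6.9884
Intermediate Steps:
p(W, H) = 2*H/(-1 + W) (p(W, H) = (2*H)/(-1 + W) = 2*H/(-1 + W))
d(F) = 2*F/(F + 2*F²) (d(F) = (2*F)/(F + F*(2*F)) = (2*F)/(F + 2*F²) = 2*F/(F + 2*F²))
d(k) + c(p(3, 7)) = 2/(1 + 2*(-87)) + 2*7/(-1 + 3) = 2/(1 - 174) + 2*7/2 = 2/(-173) + 2*7*(½) = 2*(-1/173) + 7 = -2/173 + 7 = 1209/173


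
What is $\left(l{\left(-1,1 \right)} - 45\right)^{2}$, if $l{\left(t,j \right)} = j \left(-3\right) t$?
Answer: $1764$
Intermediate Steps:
$l{\left(t,j \right)} = - 3 j t$
$\left(l{\left(-1,1 \right)} - 45\right)^{2} = \left(\left(-3\right) 1 \left(-1\right) - 45\right)^{2} = \left(3 - 45\right)^{2} = \left(-42\right)^{2} = 1764$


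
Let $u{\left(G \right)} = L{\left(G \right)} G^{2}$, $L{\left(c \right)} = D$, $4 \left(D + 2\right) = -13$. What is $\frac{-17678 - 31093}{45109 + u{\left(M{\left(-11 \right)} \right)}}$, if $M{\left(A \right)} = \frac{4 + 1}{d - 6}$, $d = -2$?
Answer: $- \frac{12485376}{11547379} \approx -1.0812$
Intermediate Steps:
$D = - \frac{21}{4}$ ($D = -2 + \frac{1}{4} \left(-13\right) = -2 - \frac{13}{4} = - \frac{21}{4} \approx -5.25$)
$M{\left(A \right)} = - \frac{5}{8}$ ($M{\left(A \right)} = \frac{4 + 1}{-2 - 6} = \frac{5}{-8} = 5 \left(- \frac{1}{8}\right) = - \frac{5}{8}$)
$L{\left(c \right)} = - \frac{21}{4}$
$u{\left(G \right)} = - \frac{21 G^{2}}{4}$
$\frac{-17678 - 31093}{45109 + u{\left(M{\left(-11 \right)} \right)}} = \frac{-17678 - 31093}{45109 - \frac{21 \left(- \frac{5}{8}\right)^{2}}{4}} = - \frac{48771}{45109 - \frac{525}{256}} = - \frac{48771}{\frac{11547379}{256}} = \left(-48771\right) \frac{256}{11547379} = - \frac{12485376}{11547379}$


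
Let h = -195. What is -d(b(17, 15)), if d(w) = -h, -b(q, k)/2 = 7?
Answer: -195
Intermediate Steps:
b(q, k) = -14 (b(q, k) = -2*7 = -14)
d(w) = 195 (d(w) = -1*(-195) = 195)
-d(b(17, 15)) = -1*195 = -195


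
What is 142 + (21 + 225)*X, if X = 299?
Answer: 73696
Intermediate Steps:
142 + (21 + 225)*X = 142 + (21 + 225)*299 = 142 + 246*299 = 142 + 73554 = 73696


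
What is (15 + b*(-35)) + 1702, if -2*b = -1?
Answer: 3399/2 ≈ 1699.5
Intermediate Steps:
b = 1/2 (b = -1/2*(-1) = 1/2 ≈ 0.50000)
(15 + b*(-35)) + 1702 = (15 + (1/2)*(-35)) + 1702 = (15 - 35/2) + 1702 = -5/2 + 1702 = 3399/2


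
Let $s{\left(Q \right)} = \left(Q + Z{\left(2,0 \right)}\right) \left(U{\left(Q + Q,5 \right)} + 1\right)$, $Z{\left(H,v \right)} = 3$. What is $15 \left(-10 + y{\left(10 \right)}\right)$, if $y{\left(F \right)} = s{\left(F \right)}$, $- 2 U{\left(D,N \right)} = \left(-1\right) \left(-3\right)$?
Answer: $- \frac{495}{2} \approx -247.5$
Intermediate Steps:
$U{\left(D,N \right)} = - \frac{3}{2}$ ($U{\left(D,N \right)} = - \frac{\left(-1\right) \left(-3\right)}{2} = \left(- \frac{1}{2}\right) 3 = - \frac{3}{2}$)
$s{\left(Q \right)} = - \frac{3}{2} - \frac{Q}{2}$ ($s{\left(Q \right)} = \left(Q + 3\right) \left(- \frac{3}{2} + 1\right) = \left(3 + Q\right) \left(- \frac{1}{2}\right) = - \frac{3}{2} - \frac{Q}{2}$)
$y{\left(F \right)} = - \frac{3}{2} - \frac{F}{2}$
$15 \left(-10 + y{\left(10 \right)}\right) = 15 \left(-10 - \frac{13}{2}\right) = 15 \left(- \frac{33}{2}\right) = - \frac{495}{2}$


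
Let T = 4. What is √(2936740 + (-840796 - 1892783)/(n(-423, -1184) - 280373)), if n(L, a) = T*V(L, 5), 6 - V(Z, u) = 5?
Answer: √230848430233865791/280369 ≈ 1713.7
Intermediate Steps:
V(Z, u) = 1 (V(Z, u) = 6 - 1*5 = 6 - 5 = 1)
n(L, a) = 4 (n(L, a) = 4*1 = 4)
√(2936740 + (-840796 - 1892783)/(n(-423, -1184) - 280373)) = √(2936740 + (-840796 - 1892783)/(4 - 280373)) = √(2936740 - 2733579/(-280369)) = √(2936740 - 2733579*(-1/280369)) = √(2936740 + 2733579/280369) = √(823373590639/280369) = √230848430233865791/280369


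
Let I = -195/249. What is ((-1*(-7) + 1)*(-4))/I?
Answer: 2656/65 ≈ 40.862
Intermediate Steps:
I = -65/83 (I = -195*1/249 = -65/83 ≈ -0.78313)
((-1*(-7) + 1)*(-4))/I = ((-1*(-7) + 1)*(-4))/(-65/83) = ((7 + 1)*(-4))*(-83/65) = (8*(-4))*(-83/65) = -32*(-83/65) = 2656/65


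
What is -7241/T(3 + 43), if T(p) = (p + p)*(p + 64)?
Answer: -7241/10120 ≈ -0.71551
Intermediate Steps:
T(p) = 2*p*(64 + p) (T(p) = (2*p)*(64 + p) = 2*p*(64 + p))
-7241/T(3 + 43) = -7241*1/(2*(3 + 43)*(64 + (3 + 43))) = -7241*1/(92*(64 + 46)) = -7241/(2*46*110) = -7241/10120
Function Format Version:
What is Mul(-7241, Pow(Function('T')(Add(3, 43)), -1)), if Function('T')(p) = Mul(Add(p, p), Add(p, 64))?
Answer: Rational(-7241, 10120) ≈ -0.71551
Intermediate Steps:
Function('T')(p) = Mul(2, p, Add(64, p)) (Function('T')(p) = Mul(Mul(2, p), Add(64, p)) = Mul(2, p, Add(64, p)))
Mul(-7241, Pow(Function('T')(Add(3, 43)), -1)) = Mul(-7241, Pow(Mul(2, Add(3, 43), Add(64, Add(3, 43))), -1)) = Mul(-7241, Pow(Mul(2, 46, Add(64, 46)), -1)) = Mul(-7241, Pow(Mul(2, 46, 110), -1)) = Mul(-7241, Pow(10120, -1)) = Mul(-7241, Rational(1, 10120)) = Rational(-7241, 10120)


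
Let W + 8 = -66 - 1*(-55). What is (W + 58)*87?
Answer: 3393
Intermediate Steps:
W = -19 (W = -8 + (-66 - 1*(-55)) = -8 + (-66 + 55) = -8 - 11 = -19)
(W + 58)*87 = (-19 + 58)*87 = 39*87 = 3393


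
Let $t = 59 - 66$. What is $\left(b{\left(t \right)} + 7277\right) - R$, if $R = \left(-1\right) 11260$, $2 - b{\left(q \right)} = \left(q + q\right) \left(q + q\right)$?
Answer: $18343$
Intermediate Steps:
$t = -7$
$b{\left(q \right)} = 2 - 4 q^{2}$ ($b{\left(q \right)} = 2 - \left(q + q\right) \left(q + q\right) = 2 - 2 q 2 q = 2 - 4 q^{2}$)
$R = -11260$
$\left(b{\left(t \right)} + 7277\right) - R = \left(\left(2 - 4 \left(-7\right)^{2}\right) + 7277\right) - -11260 = \left(\left(2 - 196\right) + 7277\right) + 11260 = \left(-194 + 7277\right) + 11260 = 7083 + 11260 = 18343$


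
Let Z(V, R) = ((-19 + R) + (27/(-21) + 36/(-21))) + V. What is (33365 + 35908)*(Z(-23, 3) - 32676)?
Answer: -2266474014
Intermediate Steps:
Z(V, R) = -22 + R + V (Z(V, R) = ((-19 + R) + (27*(-1/21) + 36*(-1/21))) + V = ((-19 + R) + (-9/7 - 12/7)) + V = ((-19 + R) - 3) + V = (-22 + R) + V = -22 + R + V)
(33365 + 35908)*(Z(-23, 3) - 32676) = (33365 + 35908)*((-22 + 3 - 23) - 32676) = 69273*(-42 - 32676) = 69273*(-32718) = -2266474014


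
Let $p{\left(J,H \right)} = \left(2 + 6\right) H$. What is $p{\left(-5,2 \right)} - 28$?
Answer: $-12$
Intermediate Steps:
$p{\left(J,H \right)} = 8 H$
$p{\left(-5,2 \right)} - 28 = 8 \cdot 2 - 28 = 16 - 28 = -12$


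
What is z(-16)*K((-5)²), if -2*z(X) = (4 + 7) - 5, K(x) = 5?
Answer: -15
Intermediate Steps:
z(X) = -3 (z(X) = -((4 + 7) - 5)/2 = -(11 - 5)/2 = -½*6 = -3)
z(-16)*K((-5)²) = -3*5 = -15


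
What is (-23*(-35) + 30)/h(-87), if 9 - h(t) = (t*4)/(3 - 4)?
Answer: -835/339 ≈ -2.4631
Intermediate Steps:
h(t) = 9 + 4*t (h(t) = 9 - t*4/(3 - 4) = 9 - 4*t/(-1) = 9 - 4*t*(-1) = 9 - (-4)*t = 9 + 4*t)
(-23*(-35) + 30)/h(-87) = (-23*(-35) + 30)/(9 + 4*(-87)) = (805 + 30)/(9 - 348) = 835/(-339) = 835*(-1/339) = -835/339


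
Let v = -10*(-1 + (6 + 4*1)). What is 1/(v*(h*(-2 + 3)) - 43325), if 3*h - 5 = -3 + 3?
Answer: -1/43475 ≈ -2.3002e-5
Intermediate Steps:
h = 5/3 (h = 5/3 + (-3 + 3)/3 = 5/3 + (⅓)*0 = 5/3 + 0 = 5/3 ≈ 1.6667)
v = -90 (v = -10*(-1 + (6 + 4)) = -10*(-1 + 10) = -10*9 = -90)
1/(v*(h*(-2 + 3)) - 43325) = 1/(-150*(-2 + 3) - 43325) = 1/(-150 - 43325) = 1/(-43475) = -1/43475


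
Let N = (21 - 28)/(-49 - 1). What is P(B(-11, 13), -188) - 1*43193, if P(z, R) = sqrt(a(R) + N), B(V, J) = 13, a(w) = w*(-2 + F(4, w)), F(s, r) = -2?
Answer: -43193 + sqrt(75214)/10 ≈ -43166.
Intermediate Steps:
a(w) = -4*w (a(w) = w*(-2 - 2) = w*(-4) = -4*w)
N = 7/50 (N = -7/(-50) = -7*(-1/50) = 7/50 ≈ 0.14000)
P(z, R) = sqrt(7/50 - 4*R) (P(z, R) = sqrt(-4*R + 7/50) = sqrt(7/50 - 4*R))
P(B(-11, 13), -188) - 1*43193 = sqrt(14 - 400*(-188))/10 - 1*43193 = sqrt(14 + 75200)/10 - 43193 = sqrt(75214)/10 - 43193 = -43193 + sqrt(75214)/10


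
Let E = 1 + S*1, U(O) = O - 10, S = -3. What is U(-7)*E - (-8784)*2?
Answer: 17602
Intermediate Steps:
U(O) = -10 + O
E = -2 (E = 1 - 3*1 = 1 - 3 = -2)
U(-7)*E - (-8784)*2 = (-10 - 7)*(-2) - (-8784)*2 = -17*(-2) - 488*(-36) = 34 + 17568 = 17602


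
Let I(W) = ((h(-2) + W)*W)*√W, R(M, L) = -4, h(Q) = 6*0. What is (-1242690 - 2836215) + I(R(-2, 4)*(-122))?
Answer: -4078905 + 476288*√122 ≈ 1.1819e+6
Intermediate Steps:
h(Q) = 0
I(W) = W^(5/2) (I(W) = ((0 + W)*W)*√W = (W*W)*√W = W²*√W = W^(5/2))
(-1242690 - 2836215) + I(R(-2, 4)*(-122)) = (-1242690 - 2836215) + (-4*(-122))^(5/2) = -4078905 + 488^(5/2) = -4078905 + 476288*√122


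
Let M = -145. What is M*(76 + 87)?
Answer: -23635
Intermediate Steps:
M*(76 + 87) = -145*(76 + 87) = -145*163 = -23635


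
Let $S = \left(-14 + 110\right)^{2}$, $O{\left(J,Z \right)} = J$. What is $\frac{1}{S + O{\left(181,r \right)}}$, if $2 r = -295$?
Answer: $\frac{1}{9397} \approx 0.00010642$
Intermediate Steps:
$r = - \frac{295}{2}$ ($r = \frac{1}{2} \left(-295\right) = - \frac{295}{2} \approx -147.5$)
$S = 9216$ ($S = 96^{2} = 9216$)
$\frac{1}{S + O{\left(181,r \right)}} = \frac{1}{9216 + 181} = \frac{1}{9397}$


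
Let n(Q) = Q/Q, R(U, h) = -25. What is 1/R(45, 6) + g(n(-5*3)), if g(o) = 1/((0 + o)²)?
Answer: 24/25 ≈ 0.96000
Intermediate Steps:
n(Q) = 1
g(o) = o⁻² (g(o) = 1/(o²) = o⁻²)
1/R(45, 6) + g(n(-5*3)) = 1/(-25) + 1⁻² = -1/25 + 1 = 24/25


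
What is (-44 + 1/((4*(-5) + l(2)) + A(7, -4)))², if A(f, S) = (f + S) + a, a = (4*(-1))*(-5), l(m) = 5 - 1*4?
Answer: 30625/16 ≈ 1914.1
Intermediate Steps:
l(m) = 1 (l(m) = 5 - 4 = 1)
a = 20 (a = -4*(-5) = 20)
A(f, S) = 20 + S + f (A(f, S) = (f + S) + 20 = (S + f) + 20 = 20 + S + f)
(-44 + 1/((4*(-5) + l(2)) + A(7, -4)))² = (-44 + 1/((4*(-5) + 1) + (20 - 4 + 7)))² = (-44 + 1/((-20 + 1) + 23))² = (-44 + 1/(-19 + 23))² = (-44 + 1/4)² = (-44 + ¼)² = (-175/4)² = 30625/16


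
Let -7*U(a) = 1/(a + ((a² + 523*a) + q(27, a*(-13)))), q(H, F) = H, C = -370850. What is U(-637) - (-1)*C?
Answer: -186929167601/504056 ≈ -3.7085e+5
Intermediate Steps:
U(a) = -1/(7*(27 + a² + 524*a)) (U(a) = -1/(7*(a + ((a² + 523*a) + 27))) = -1/(7*(a + (27 + a² + 523*a))) = -1/(7*(27 + a² + 524*a)))
U(-637) - (-1)*C = -1/(189 + 7*(-637)² + 3668*(-637)) - (-1)*(-370850) = -1/(189 + 7*405769 - 2336516) - 1*370850 = -1/(189 + 2840383 - 2336516) - 370850 = -1/504056 - 370850 = -186929167601/504056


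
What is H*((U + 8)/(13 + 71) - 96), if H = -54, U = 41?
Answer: 10305/2 ≈ 5152.5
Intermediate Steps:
H*((U + 8)/(13 + 71) - 96) = -54*((41 + 8)/(13 + 71) - 96) = -54*(49/84 - 96) = -54*(49*(1/84) - 96) = -54*(7/12 - 96) = -54*(-1145/12) = 10305/2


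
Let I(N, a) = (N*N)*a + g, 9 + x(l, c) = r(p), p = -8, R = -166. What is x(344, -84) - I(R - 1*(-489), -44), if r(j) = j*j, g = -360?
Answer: 4590891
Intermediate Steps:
r(j) = j²
x(l, c) = 55 (x(l, c) = -9 + (-8)² = -9 + 64 = 55)
I(N, a) = -360 + a*N² (I(N, a) = (N*N)*a - 360 = N²*a - 360 = a*N² - 360 = -360 + a*N²)
x(344, -84) - I(R - 1*(-489), -44) = 55 - (-360 - 44*(-166 - 1*(-489))²) = 55 - (-360 - 44*(-166 + 489)²) = 55 - (-360 - 44*323²) = 55 - (-360 - 44*104329) = 55 - (-360 - 4590476) = 55 - 1*(-4590836) = 55 + 4590836 = 4590891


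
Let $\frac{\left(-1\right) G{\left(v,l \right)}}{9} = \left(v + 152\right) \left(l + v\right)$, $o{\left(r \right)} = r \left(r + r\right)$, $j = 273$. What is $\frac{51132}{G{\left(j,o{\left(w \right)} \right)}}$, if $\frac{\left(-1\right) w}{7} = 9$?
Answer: $- \frac{17044}{10469025} \approx -0.001628$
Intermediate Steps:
$w = -63$ ($w = \left(-7\right) 9 = -63$)
$o{\left(r \right)} = 2 r^{2}$ ($o{\left(r \right)} = r 2 r = 2 r^{2}$)
$G{\left(v,l \right)} = - 9 \left(152 + v\right) \left(l + v\right)$ ($G{\left(v,l \right)} = - 9 \left(v + 152\right) \left(l + v\right) = - 9 \left(152 + v\right) \left(l + v\right)$)
$\frac{51132}{G{\left(j,o{\left(w \right)} \right)}} = \frac{51132}{- 1368 \cdot 2 \left(-63\right)^{2} - 373464 - 9 \cdot 273^{2} - 9 \cdot 2 \left(-63\right)^{2} \cdot 273} = \frac{51132}{- 1368 \cdot 2 \cdot 3969 - 373464 - 670761 - 9 \cdot 2 \cdot 3969 \cdot 273} = \frac{51132}{\left(-1368\right) 7938 - 373464 - 670761 - 71442 \cdot 273} = \frac{51132}{-10859184 - 373464 - 670761 - 19503666} = \frac{51132}{-31407075} = 51132 \left(- \frac{1}{31407075}\right) = - \frac{17044}{10469025}$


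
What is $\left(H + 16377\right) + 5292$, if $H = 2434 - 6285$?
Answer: $17818$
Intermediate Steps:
$H = -3851$ ($H = 2434 - 6285 = -3851$)
$\left(H + 16377\right) + 5292 = \left(-3851 + 16377\right) + 5292 = 12526 + 5292 = 17818$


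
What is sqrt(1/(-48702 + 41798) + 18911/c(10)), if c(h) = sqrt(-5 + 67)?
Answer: sqrt(-1658686 + 3492912986632*sqrt(62))/107012 ≈ 49.007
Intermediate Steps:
c(h) = sqrt(62)
sqrt(1/(-48702 + 41798) + 18911/c(10)) = sqrt(1/(-48702 + 41798) + 18911/(sqrt(62))) = sqrt(1/(-6904) + 18911*(sqrt(62)/62)) = sqrt(-1/6904 + 18911*sqrt(62)/62)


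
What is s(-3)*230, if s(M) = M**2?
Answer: 2070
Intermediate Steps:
s(-3)*230 = (-3)**2*230 = 9*230 = 2070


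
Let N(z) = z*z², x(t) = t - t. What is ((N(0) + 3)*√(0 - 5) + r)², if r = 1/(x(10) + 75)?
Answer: -253124/5625 + 2*I*√5/25 ≈ -45.0 + 0.17889*I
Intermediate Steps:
x(t) = 0
r = 1/75 (r = 1/(0 + 75) = 1/75 ≈ 0.013333)
N(z) = z³
((N(0) + 3)*√(0 - 5) + r)² = ((0³ + 3)*√(0 - 5) + 1/75)² = ((0 + 3)*√(-5) + 1/75)² = (3*(I*√5) + 1/75)² = (3*I*√5 + 1/75)² = (1/75 + 3*I*√5)²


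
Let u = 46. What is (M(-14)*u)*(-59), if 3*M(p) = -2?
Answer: 5428/3 ≈ 1809.3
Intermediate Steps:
M(p) = -⅔ (M(p) = (⅓)*(-2) = -⅔)
(M(-14)*u)*(-59) = -⅔*46*(-59) = -92/3*(-59) = 5428/3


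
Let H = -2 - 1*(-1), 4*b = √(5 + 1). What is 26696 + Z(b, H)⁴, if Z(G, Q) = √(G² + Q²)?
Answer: 1708665/64 ≈ 26698.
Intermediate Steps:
b = √6/4 (b = √(5 + 1)/4 = √6/4 ≈ 0.61237)
H = -1 (H = -2 + 1 = -1)
26696 + Z(b, H)⁴ = 26696 + (√((√6/4)² + (-1)²))⁴ = 26696 + (√(3/8 + 1))⁴ = 26696 + (√(11/8))⁴ = 26696 + (√22/4)⁴ = 26696 + 121/64 = 1708665/64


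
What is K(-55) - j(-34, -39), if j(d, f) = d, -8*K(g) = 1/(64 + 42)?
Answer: 28831/848 ≈ 33.999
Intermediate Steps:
K(g) = -1/848 (K(g) = -1/(8*(64 + 42)) = -⅛/106 = -⅛*1/106 = -1/848)
K(-55) - j(-34, -39) = -1/848 - 1*(-34) = -1/848 + 34 = 28831/848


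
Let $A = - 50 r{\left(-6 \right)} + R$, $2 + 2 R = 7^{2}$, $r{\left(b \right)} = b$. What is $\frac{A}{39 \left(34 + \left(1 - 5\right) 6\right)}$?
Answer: $\frac{647}{780} \approx 0.82949$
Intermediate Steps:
$R = \frac{47}{2}$ ($R = -1 + \frac{7^{2}}{2} = -1 + \frac{1}{2} \cdot 49 = -1 + \frac{49}{2} = \frac{47}{2} \approx 23.5$)
$A = \frac{647}{2}$ ($A = \left(-50\right) \left(-6\right) + \frac{47}{2} = 300 + \frac{47}{2} = \frac{647}{2} \approx 323.5$)
$\frac{A}{39 \left(34 + \left(1 - 5\right) 6\right)} = \frac{647}{2 \cdot 39 \left(34 + \left(1 - 5\right) 6\right)} = \frac{647}{2 \cdot 39 \left(34 - 24\right)} = \frac{647}{2 \cdot 39 \cdot 10} = \frac{647}{2 \cdot 390} = \frac{647}{2} \cdot \frac{1}{390} = \frac{647}{780}$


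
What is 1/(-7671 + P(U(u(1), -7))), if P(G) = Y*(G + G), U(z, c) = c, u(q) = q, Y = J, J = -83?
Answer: -1/6509 ≈ -0.00015363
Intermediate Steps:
Y = -83
P(G) = -166*G (P(G) = -83*(G + G) = -166*G)
1/(-7671 + P(U(u(1), -7))) = 1/(-7671 - 166*(-7)) = 1/(-7671 + 1162) = 1/(-6509) = -1/6509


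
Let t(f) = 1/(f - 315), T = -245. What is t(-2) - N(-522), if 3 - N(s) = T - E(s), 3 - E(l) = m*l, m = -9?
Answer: 1409698/317 ≈ 4447.0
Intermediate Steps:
E(l) = 3 + 9*l (E(l) = 3 - (-9)*l = 3 + 9*l)
t(f) = 1/(-315 + f)
N(s) = 251 + 9*s (N(s) = 3 - (-245 - (3 + 9*s)) = 3 - (-245 + (-3 - 9*s)) = 3 - (-248 - 9*s) = 3 + (248 + 9*s) = 251 + 9*s)
t(-2) - N(-522) = 1/(-315 - 2) - (251 + 9*(-522)) = 1/(-317) - (251 - 4698) = -1/317 - 1*(-4447) = -1/317 + 4447 = 1409698/317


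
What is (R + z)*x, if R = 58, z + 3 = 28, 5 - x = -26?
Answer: 2573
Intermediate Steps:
x = 31 (x = 5 - 1*(-26) = 5 + 26 = 31)
z = 25 (z = -3 + 28 = 25)
(R + z)*x = (58 + 25)*31 = 83*31 = 2573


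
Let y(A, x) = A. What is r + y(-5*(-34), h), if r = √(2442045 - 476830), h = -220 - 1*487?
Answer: 170 + √1965215 ≈ 1571.9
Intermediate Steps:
h = -707 (h = -220 - 487 = -707)
r = √1965215 ≈ 1401.9
r + y(-5*(-34), h) = √1965215 - 5*(-34) = √1965215 + 170 = 170 + √1965215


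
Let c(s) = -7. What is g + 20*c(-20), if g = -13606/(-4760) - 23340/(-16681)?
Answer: -769868451/5671540 ≈ -135.74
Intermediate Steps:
g = 24147149/5671540 (g = -13606*(-1/4760) - 23340*(-1/16681) = 6803/2380 + 23340/16681 = 24147149/5671540 ≈ 4.2576)
g + 20*c(-20) = 24147149/5671540 + 20*(-7) = 24147149/5671540 - 140 = -769868451/5671540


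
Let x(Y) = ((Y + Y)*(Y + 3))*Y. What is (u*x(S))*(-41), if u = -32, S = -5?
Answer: -131200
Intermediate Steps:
x(Y) = 2*Y²*(3 + Y) (x(Y) = ((2*Y)*(3 + Y))*Y = (2*Y*(3 + Y))*Y = 2*Y²*(3 + Y))
(u*x(S))*(-41) = -64*(-5)²*(3 - 5)*(-41) = -64*25*(-2)*(-41) = -32*(-100)*(-41) = 3200*(-41) = -131200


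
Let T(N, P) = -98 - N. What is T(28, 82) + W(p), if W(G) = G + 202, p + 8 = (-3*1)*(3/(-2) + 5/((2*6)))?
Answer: 285/4 ≈ 71.250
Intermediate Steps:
p = -19/4 (p = -8 + (-3*1)*(3/(-2) + 5/((2*6))) = -8 - 3*(3*(-½) + 5/12) = -8 - 3*(-3/2 + 5*(1/12)) = -8 - 3*(-3/2 + 5/12) = -8 - 3*(-13/12) = -8 + 13/4 = -19/4 ≈ -4.7500)
W(G) = 202 + G
T(28, 82) + W(p) = (-98 - 1*28) + (202 - 19/4) = (-98 - 28) + 789/4 = -126 + 789/4 = 285/4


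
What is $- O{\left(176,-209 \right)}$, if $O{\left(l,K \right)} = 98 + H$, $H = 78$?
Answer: $-176$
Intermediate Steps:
$O{\left(l,K \right)} = 176$ ($O{\left(l,K \right)} = 98 + 78 = 176$)
$- O{\left(176,-209 \right)} = \left(-1\right) 176 = -176$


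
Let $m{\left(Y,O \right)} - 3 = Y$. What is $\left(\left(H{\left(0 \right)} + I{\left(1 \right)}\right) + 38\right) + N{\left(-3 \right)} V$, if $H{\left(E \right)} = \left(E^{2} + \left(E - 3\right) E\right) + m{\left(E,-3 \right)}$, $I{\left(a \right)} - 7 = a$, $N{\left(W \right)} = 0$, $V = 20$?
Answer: $49$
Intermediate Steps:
$m{\left(Y,O \right)} = 3 + Y$
$I{\left(a \right)} = 7 + a$
$H{\left(E \right)} = 3 + E + E^{2} + E \left(-3 + E\right)$ ($H{\left(E \right)} = \left(E^{2} + \left(E - 3\right) E\right) + \left(3 + E\right) = \left(E^{2} + \left(-3 + E\right) E\right) + \left(3 + E\right) = \left(E^{2} + E \left(-3 + E\right)\right) + \left(3 + E\right) = 3 + E + E^{2} + E \left(-3 + E\right)$)
$\left(\left(H{\left(0 \right)} + I{\left(1 \right)}\right) + 38\right) + N{\left(-3 \right)} V = \left(\left(\left(3 - 0 + 2 \cdot 0^{2}\right) + \left(7 + 1\right)\right) + 38\right) + 0 \cdot 20 = \left(\left(\left(3 + 0 + 2 \cdot 0\right) + 8\right) + 38\right) + 0 = \left(\left(\left(3 + 0 + 0\right) + 8\right) + 38\right) + 0 = \left(\left(3 + 8\right) + 38\right) + 0 = \left(11 + 38\right) + 0 = 49 + 0 = 49$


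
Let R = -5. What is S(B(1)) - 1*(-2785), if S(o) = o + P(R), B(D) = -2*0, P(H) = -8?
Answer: 2777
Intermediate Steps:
B(D) = 0
S(o) = -8 + o (S(o) = o - 8 = -8 + o)
S(B(1)) - 1*(-2785) = (-8 + 0) - 1*(-2785) = -8 + 2785 = 2777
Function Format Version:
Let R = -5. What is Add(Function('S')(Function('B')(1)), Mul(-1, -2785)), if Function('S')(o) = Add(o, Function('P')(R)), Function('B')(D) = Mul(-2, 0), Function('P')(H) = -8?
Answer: 2777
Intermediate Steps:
Function('B')(D) = 0
Function('S')(o) = Add(-8, o) (Function('S')(o) = Add(o, -8) = Add(-8, o))
Add(Function('S')(Function('B')(1)), Mul(-1, -2785)) = Add(Add(-8, 0), Mul(-1, -2785)) = Add(-8, 2785) = 2777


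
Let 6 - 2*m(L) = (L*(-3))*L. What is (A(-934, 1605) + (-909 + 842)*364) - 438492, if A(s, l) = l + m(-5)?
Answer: -922469/2 ≈ -4.6123e+5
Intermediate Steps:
m(L) = 3 + 3*L²/2 (m(L) = 3 - L*(-3)*L/2 = 3 - (-3*L)*L/2 = 3 - (-3)*L²/2 = 3 + 3*L²/2)
A(s, l) = 81/2 + l (A(s, l) = l + (3 + (3/2)*(-5)²) = l + (3 + (3/2)*25) = l + (3 + 75/2) = l + 81/2 = 81/2 + l)
(A(-934, 1605) + (-909 + 842)*364) - 438492 = ((81/2 + 1605) + (-909 + 842)*364) - 438492 = (3291/2 - 67*364) - 438492 = (3291/2 - 24388) - 438492 = -45485/2 - 438492 = -922469/2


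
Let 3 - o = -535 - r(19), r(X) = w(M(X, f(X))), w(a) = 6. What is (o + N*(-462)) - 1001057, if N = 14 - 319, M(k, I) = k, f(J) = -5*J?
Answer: -859603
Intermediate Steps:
r(X) = 6
N = -305
o = 544 (o = 3 - (-535 - 1*6) = 3 - (-535 - 6) = 3 - 1*(-541) = 3 + 541 = 544)
(o + N*(-462)) - 1001057 = (544 - 305*(-462)) - 1001057 = (544 + 140910) - 1001057 = 141454 - 1001057 = -859603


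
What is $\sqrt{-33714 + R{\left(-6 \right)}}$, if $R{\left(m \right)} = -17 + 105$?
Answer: $i \sqrt{33626} \approx 183.37 i$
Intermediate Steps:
$R{\left(m \right)} = 88$
$\sqrt{-33714 + R{\left(-6 \right)}} = \sqrt{-33714 + 88} = \sqrt{-33626} = i \sqrt{33626}$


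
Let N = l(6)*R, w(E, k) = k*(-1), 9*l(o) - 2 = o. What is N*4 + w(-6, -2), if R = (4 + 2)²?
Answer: 130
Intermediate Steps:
l(o) = 2/9 + o/9
w(E, k) = -k
R = 36 (R = 6² = 36)
N = 32 (N = (2/9 + (⅑)*6)*36 = (2/9 + ⅔)*36 = (8/9)*36 = 32)
N*4 + w(-6, -2) = 32*4 - 1*(-2) = 128 + 2 = 130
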